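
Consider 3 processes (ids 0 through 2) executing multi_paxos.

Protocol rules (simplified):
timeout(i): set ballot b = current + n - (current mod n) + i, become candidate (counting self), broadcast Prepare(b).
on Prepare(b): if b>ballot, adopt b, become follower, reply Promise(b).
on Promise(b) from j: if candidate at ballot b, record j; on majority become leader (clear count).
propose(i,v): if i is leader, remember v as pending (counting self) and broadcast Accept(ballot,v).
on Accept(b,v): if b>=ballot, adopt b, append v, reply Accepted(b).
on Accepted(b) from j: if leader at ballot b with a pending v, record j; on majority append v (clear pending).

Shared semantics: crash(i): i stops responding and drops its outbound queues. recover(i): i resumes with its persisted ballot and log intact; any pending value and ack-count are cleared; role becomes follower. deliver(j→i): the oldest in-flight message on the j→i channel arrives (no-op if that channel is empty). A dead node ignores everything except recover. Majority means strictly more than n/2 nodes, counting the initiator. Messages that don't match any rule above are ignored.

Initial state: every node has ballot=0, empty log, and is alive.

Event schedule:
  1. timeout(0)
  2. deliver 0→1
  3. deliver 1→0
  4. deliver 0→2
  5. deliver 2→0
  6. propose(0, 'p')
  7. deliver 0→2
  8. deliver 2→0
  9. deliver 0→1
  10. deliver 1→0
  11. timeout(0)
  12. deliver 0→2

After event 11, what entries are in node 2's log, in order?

p

[1] timeout(0) → N0(cand b3 [-])
[2] deliver 0→1 → N1(foll b3 [-])
[3] deliver 1→0 → N0(lead b3 [-])
[4] deliver 0→2 → N2(foll b3 [-])
[5] deliver 2→0 → ∅
[6] propose(0,'p') → ∅
[7] deliver 0→2 → N2(foll b3 [p])
[8] deliver 2→0 → N0(lead b3 [p])
[9] deliver 0→1 → N1(foll b3 [p])
[10] deliver 1→0 → ∅
[11] timeout(0) → N0(cand b6 [p])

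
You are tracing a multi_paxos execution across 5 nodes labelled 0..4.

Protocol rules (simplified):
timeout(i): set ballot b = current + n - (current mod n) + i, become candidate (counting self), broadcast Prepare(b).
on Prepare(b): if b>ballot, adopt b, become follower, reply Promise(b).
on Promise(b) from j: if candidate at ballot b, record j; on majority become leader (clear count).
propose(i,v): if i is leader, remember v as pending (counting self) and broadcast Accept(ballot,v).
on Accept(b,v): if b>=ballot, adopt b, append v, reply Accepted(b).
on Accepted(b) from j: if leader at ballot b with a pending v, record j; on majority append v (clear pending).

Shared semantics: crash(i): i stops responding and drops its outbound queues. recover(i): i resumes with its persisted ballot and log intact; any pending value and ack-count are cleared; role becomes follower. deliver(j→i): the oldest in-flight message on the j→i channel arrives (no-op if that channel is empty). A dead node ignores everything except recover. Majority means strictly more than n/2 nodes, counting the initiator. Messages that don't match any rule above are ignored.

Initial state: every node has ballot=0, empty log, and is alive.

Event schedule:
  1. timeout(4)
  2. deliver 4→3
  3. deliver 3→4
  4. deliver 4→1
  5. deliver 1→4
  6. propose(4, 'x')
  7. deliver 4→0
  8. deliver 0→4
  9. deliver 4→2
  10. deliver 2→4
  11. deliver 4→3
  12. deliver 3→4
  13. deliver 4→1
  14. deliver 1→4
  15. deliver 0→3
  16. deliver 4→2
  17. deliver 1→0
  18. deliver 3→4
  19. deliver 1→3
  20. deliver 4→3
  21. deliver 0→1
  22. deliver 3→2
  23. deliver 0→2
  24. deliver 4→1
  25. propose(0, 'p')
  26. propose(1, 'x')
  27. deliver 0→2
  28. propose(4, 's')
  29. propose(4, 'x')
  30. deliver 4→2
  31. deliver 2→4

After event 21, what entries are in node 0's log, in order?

after 1 — timeout(4): n4:cand/b9/[-]
after 2 — deliver 4→3: n3:foll/b9/[-]
after 3 — deliver 3→4: ·
after 4 — deliver 4→1: n1:foll/b9/[-]
after 5 — deliver 1→4: n4:lead/b9/[-]
after 6 — propose(4,'x'): ·
after 7 — deliver 4→0: n0:foll/b9/[-]
after 8 — deliver 0→4: ·
after 9 — deliver 4→2: n2:foll/b9/[-]
after 10 — deliver 2→4: ·
after 11 — deliver 4→3: n3:foll/b9/[x]
after 12 — deliver 3→4: ·
after 13 — deliver 4→1: n1:foll/b9/[x]
after 14 — deliver 1→4: n4:lead/b9/[x]
after 15 — deliver 0→3: ·
after 16 — deliver 4→2: n2:foll/b9/[x]
after 17 — deliver 1→0: ·
after 18 — deliver 3→4: ·
after 19 — deliver 1→3: ·
after 20 — deliver 4→3: ·
after 21 — deliver 0→1: ·

empty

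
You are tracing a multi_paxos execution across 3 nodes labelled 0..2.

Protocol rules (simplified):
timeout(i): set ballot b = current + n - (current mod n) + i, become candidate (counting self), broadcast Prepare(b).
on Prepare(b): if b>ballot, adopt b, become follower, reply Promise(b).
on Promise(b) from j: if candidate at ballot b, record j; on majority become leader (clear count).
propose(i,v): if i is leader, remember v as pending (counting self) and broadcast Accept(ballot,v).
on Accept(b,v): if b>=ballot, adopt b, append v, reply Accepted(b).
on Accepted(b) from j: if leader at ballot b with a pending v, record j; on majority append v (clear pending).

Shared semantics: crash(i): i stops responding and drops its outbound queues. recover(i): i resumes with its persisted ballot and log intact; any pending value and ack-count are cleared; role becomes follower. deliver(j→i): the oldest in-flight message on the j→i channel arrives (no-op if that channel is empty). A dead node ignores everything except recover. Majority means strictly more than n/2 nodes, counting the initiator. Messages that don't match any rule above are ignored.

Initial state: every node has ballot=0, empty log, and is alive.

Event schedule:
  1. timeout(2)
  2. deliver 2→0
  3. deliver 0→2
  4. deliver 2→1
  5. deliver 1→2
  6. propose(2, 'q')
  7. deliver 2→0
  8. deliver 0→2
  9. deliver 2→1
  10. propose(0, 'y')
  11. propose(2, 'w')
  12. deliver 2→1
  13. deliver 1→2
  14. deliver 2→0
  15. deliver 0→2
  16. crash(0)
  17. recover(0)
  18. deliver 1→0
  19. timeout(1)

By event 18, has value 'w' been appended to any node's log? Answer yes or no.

yes

step 1 timeout(2): 2={cand,b=5,log=-}
step 2 deliver 2→0: 0={foll,b=5,log=-}
step 3 deliver 0→2: 2={lead,b=5,log=-}
step 4 deliver 2→1: 1={foll,b=5,log=-}
step 5 deliver 1→2: —
step 6 propose(2,'q'): —
step 7 deliver 2→0: 0={foll,b=5,log=q}
step 8 deliver 0→2: 2={lead,b=5,log=q}
step 9 deliver 2→1: 1={foll,b=5,log=q}
step 10 propose(0,'y'): —
step 11 propose(2,'w'): —
step 12 deliver 2→1: 1={foll,b=5,log=q,w}
step 13 deliver 1→2: 2={lead,b=5,log=q,w}
step 14 deliver 2→0: 0={foll,b=5,log=q,w}
step 15 deliver 0→2: —
step 16 crash(0): 0={✗foll,b=5,log=q,w}
step 17 recover(0): 0={foll,b=5,log=q,w}
step 18 deliver 1→0: —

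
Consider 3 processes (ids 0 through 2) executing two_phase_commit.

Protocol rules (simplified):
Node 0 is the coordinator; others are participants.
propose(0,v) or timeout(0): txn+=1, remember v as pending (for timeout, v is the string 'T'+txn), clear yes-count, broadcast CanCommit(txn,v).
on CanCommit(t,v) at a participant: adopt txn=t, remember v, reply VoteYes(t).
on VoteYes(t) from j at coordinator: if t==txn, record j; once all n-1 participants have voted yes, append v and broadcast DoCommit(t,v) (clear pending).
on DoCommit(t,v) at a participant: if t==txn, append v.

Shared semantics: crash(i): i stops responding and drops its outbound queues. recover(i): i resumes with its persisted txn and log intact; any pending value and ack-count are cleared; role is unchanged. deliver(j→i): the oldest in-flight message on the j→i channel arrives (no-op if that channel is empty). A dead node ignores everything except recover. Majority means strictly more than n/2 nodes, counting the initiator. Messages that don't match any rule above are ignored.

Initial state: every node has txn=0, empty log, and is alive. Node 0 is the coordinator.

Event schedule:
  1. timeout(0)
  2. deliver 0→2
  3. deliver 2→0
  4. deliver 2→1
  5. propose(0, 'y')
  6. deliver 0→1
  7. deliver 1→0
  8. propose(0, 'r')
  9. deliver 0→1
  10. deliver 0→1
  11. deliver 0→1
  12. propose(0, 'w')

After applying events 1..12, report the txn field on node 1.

3

[1] timeout(0) → N0(coor t1 [-])
[2] deliver 0→2 → N2(part t1 [-])
[3] deliver 2→0 → ∅
[4] deliver 2→1 → ∅
[5] propose(0,'y') → N0(coor t2 [-])
[6] deliver 0→1 → N1(part t1 [-])
[7] deliver 1→0 → ∅
[8] propose(0,'r') → N0(coor t3 [-])
[9] deliver 0→1 → N1(part t2 [-])
[10] deliver 0→1 → N1(part t3 [-])
[11] deliver 0→1 → ∅
[12] propose(0,'w') → N0(coor t4 [-])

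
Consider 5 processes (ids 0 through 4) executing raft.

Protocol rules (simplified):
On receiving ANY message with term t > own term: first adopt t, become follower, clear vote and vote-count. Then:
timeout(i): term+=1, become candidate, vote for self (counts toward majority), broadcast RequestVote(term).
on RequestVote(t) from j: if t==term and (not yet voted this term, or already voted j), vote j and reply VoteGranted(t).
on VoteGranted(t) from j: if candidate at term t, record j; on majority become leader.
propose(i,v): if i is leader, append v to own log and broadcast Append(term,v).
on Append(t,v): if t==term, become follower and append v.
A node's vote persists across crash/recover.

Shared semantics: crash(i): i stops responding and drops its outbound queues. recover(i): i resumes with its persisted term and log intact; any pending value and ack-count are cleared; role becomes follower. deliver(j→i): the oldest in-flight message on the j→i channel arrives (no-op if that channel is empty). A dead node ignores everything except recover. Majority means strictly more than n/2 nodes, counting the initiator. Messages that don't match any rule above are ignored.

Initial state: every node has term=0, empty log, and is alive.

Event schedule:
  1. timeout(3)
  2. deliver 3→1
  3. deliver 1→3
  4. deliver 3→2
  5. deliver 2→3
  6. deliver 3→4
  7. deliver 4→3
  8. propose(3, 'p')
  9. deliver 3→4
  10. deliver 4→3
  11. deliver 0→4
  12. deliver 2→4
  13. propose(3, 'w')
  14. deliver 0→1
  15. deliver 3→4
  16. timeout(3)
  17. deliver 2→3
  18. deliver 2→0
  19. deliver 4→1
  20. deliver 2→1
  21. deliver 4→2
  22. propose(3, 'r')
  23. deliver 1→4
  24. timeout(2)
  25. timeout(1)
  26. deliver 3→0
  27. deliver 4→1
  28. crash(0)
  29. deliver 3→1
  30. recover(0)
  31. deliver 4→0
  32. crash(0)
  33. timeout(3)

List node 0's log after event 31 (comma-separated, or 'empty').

empty

[1] timeout(3) → N3(cand t1 [-])
[2] deliver 3→1 → N1(foll t1 [-])
[3] deliver 1→3 → ∅
[4] deliver 3→2 → N2(foll t1 [-])
[5] deliver 2→3 → N3(lead t1 [-])
[6] deliver 3→4 → N4(foll t1 [-])
[7] deliver 4→3 → ∅
[8] propose(3,'p') → N3(lead t1 [p])
[9] deliver 3→4 → N4(foll t1 [p])
[10] deliver 4→3 → ∅
[11] deliver 0→4 → ∅
[12] deliver 2→4 → ∅
[13] propose(3,'w') → N3(lead t1 [p,w])
[14] deliver 0→1 → ∅
[15] deliver 3→4 → N4(foll t1 [p,w])
[16] timeout(3) → N3(cand t2 [p,w])
[17] deliver 2→3 → ∅
[18] deliver 2→0 → ∅
[19] deliver 4→1 → ∅
[20] deliver 2→1 → ∅
[21] deliver 4→2 → ∅
[22] propose(3,'r') → ∅
[23] deliver 1→4 → ∅
[24] timeout(2) → N2(cand t2 [-])
[25] timeout(1) → N1(cand t2 [-])
[26] deliver 3→0 → N0(foll t1 [-])
[27] deliver 4→1 → ∅
[28] crash(0) → N0(✗foll t1 [-])
[29] deliver 3→1 → ∅
[30] recover(0) → N0(foll t1 [-])
[31] deliver 4→0 → ∅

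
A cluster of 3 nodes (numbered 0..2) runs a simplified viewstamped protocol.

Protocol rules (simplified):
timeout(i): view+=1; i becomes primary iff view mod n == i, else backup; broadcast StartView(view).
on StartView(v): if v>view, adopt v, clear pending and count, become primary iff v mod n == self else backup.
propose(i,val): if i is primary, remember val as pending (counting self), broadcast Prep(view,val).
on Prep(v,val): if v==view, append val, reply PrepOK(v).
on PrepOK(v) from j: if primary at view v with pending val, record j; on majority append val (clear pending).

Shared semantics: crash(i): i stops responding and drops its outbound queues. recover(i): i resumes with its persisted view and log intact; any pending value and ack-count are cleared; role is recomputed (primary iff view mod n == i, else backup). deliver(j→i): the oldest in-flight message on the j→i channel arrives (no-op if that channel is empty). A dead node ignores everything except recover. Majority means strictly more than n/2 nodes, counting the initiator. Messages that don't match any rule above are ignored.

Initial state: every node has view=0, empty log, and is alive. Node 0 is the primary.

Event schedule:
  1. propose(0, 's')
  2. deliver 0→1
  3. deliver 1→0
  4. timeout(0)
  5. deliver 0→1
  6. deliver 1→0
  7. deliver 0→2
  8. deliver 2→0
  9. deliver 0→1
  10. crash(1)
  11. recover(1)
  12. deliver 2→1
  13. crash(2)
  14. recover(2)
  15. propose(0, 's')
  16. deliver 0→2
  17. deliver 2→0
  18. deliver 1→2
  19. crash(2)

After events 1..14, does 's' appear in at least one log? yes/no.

after 1 — propose(0,'s'): ·
after 2 — deliver 0→1: n1:back/v0/[s]
after 3 — deliver 1→0: n0:prim/v0/[s]
after 4 — timeout(0): n0:back/v1/[s]
after 5 — deliver 0→1: n1:prim/v1/[s]
after 6 — deliver 1→0: ·
after 7 — deliver 0→2: n2:back/v0/[s]
after 8 — deliver 2→0: ·
after 9 — deliver 0→1: ·
after 10 — crash(1): n1:✗prim/v1/[s]
after 11 — recover(1): n1:prim/v1/[s]
after 12 — deliver 2→1: ·
after 13 — crash(2): n2:✗back/v0/[s]
after 14 — recover(2): n2:back/v0/[s]

yes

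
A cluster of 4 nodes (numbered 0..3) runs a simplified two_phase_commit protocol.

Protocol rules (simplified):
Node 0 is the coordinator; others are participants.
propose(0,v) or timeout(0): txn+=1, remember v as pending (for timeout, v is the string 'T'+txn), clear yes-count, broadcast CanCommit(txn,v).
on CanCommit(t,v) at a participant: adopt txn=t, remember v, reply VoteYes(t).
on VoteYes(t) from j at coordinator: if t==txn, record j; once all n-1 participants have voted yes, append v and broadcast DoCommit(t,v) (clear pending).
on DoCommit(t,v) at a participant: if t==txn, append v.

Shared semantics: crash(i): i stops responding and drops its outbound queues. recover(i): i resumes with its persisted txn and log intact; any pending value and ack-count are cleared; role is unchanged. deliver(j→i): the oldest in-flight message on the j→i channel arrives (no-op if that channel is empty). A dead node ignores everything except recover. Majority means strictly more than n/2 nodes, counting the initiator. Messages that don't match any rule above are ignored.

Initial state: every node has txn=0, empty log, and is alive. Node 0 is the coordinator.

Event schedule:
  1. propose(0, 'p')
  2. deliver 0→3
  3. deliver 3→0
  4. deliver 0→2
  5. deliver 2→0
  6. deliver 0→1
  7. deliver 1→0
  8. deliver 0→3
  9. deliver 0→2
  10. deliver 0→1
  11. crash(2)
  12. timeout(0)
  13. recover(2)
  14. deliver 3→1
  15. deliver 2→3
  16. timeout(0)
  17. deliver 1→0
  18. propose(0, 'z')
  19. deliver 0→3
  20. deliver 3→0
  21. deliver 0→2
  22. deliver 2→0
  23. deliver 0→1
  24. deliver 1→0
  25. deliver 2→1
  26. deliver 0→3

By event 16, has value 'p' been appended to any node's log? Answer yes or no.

after 1 — propose(0,'p'): n0:coor/t1/[-]
after 2 — deliver 0→3: n3:part/t1/[-]
after 3 — deliver 3→0: ·
after 4 — deliver 0→2: n2:part/t1/[-]
after 5 — deliver 2→0: ·
after 6 — deliver 0→1: n1:part/t1/[-]
after 7 — deliver 1→0: n0:coor/t1/[p]
after 8 — deliver 0→3: n3:part/t1/[p]
after 9 — deliver 0→2: n2:part/t1/[p]
after 10 — deliver 0→1: n1:part/t1/[p]
after 11 — crash(2): n2:✗part/t1/[p]
after 12 — timeout(0): n0:coor/t2/[p]
after 13 — recover(2): n2:part/t1/[p]
after 14 — deliver 3→1: ·
after 15 — deliver 2→3: ·
after 16 — timeout(0): n0:coor/t3/[p]

yes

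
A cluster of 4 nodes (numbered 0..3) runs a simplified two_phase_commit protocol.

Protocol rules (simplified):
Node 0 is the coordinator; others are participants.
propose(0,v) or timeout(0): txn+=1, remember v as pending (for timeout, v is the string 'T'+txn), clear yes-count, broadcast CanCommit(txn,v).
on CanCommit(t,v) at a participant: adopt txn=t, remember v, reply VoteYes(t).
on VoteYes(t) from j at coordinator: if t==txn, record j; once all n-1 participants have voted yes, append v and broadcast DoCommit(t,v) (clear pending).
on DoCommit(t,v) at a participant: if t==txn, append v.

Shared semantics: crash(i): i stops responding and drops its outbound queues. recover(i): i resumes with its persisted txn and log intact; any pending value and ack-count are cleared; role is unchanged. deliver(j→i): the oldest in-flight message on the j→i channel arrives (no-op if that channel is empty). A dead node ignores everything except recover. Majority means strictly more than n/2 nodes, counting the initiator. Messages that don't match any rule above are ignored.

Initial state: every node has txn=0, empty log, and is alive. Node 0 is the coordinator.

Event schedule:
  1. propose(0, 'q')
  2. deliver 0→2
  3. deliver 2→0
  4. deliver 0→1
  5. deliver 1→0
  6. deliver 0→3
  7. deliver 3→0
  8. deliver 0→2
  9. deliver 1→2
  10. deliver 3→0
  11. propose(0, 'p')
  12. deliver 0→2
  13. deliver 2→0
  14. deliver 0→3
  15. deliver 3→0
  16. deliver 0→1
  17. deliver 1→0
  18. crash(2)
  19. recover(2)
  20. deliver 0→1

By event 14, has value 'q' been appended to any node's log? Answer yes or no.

yes

[1] propose(0,'q') → N0(coor t1 [-])
[2] deliver 0→2 → N2(part t1 [-])
[3] deliver 2→0 → ∅
[4] deliver 0→1 → N1(part t1 [-])
[5] deliver 1→0 → ∅
[6] deliver 0→3 → N3(part t1 [-])
[7] deliver 3→0 → N0(coor t1 [q])
[8] deliver 0→2 → N2(part t1 [q])
[9] deliver 1→2 → ∅
[10] deliver 3→0 → ∅
[11] propose(0,'p') → N0(coor t2 [q])
[12] deliver 0→2 → N2(part t2 [q])
[13] deliver 2→0 → ∅
[14] deliver 0→3 → N3(part t1 [q])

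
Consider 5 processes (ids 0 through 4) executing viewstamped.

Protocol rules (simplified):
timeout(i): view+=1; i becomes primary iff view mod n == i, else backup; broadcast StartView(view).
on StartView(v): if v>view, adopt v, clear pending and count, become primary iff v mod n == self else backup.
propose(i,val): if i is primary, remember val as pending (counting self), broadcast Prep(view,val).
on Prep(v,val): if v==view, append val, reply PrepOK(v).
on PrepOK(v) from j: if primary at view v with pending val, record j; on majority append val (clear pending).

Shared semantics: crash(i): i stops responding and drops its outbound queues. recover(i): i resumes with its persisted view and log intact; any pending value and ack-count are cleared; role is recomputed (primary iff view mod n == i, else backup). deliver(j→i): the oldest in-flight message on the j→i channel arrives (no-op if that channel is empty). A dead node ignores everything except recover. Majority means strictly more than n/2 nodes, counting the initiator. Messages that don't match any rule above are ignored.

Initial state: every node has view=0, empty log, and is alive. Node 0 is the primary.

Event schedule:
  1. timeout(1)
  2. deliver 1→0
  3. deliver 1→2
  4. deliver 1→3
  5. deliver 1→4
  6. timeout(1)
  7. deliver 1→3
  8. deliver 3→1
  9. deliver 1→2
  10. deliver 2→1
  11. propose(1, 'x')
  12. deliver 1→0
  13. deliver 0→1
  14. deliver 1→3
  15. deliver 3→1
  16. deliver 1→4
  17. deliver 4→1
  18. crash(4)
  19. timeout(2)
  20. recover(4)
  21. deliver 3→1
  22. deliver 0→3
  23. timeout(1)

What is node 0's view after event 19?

2

after 1 — timeout(1): n1:prim/v1/[-]
after 2 — deliver 1→0: n0:back/v1/[-]
after 3 — deliver 1→2: n2:back/v1/[-]
after 4 — deliver 1→3: n3:back/v1/[-]
after 5 — deliver 1→4: n4:back/v1/[-]
after 6 — timeout(1): n1:back/v2/[-]
after 7 — deliver 1→3: n3:back/v2/[-]
after 8 — deliver 3→1: ·
after 9 — deliver 1→2: n2:prim/v2/[-]
after 10 — deliver 2→1: ·
after 11 — propose(1,'x'): ·
after 12 — deliver 1→0: n0:back/v2/[-]
after 13 — deliver 0→1: ·
after 14 — deliver 1→3: ·
after 15 — deliver 3→1: ·
after 16 — deliver 1→4: n4:back/v2/[-]
after 17 — deliver 4→1: ·
after 18 — crash(4): n4:✗back/v2/[-]
after 19 — timeout(2): n2:back/v3/[-]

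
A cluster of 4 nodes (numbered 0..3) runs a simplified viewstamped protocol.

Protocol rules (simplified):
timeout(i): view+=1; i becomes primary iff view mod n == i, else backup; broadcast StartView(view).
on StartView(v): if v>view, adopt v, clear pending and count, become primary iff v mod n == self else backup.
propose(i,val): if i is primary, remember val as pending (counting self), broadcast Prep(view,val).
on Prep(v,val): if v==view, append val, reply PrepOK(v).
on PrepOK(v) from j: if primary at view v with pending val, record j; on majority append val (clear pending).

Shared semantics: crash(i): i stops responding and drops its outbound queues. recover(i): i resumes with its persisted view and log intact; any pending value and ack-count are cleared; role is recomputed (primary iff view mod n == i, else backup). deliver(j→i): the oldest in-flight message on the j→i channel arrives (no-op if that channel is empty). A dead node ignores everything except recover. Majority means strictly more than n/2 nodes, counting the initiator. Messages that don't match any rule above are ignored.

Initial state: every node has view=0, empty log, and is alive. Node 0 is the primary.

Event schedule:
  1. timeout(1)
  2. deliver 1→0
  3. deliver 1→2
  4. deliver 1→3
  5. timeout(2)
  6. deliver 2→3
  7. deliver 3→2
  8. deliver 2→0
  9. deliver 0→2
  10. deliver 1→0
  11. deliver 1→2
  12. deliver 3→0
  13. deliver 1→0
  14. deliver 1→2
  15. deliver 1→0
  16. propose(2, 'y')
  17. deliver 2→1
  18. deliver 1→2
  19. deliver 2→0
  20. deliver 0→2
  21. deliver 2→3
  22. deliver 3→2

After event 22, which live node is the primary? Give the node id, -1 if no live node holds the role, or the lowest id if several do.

2

[1] timeout(1) → N1(prim v1 [-])
[2] deliver 1→0 → N0(back v1 [-])
[3] deliver 1→2 → N2(back v1 [-])
[4] deliver 1→3 → N3(back v1 [-])
[5] timeout(2) → N2(prim v2 [-])
[6] deliver 2→3 → N3(back v2 [-])
[7] deliver 3→2 → ∅
[8] deliver 2→0 → N0(back v2 [-])
[9] deliver 0→2 → ∅
[10] deliver 1→0 → ∅
[11] deliver 1→2 → ∅
[12] deliver 3→0 → ∅
[13] deliver 1→0 → ∅
[14] deliver 1→2 → ∅
[15] deliver 1→0 → ∅
[16] propose(2,'y') → ∅
[17] deliver 2→1 → N1(back v2 [-])
[18] deliver 1→2 → ∅
[19] deliver 2→0 → N0(back v2 [y])
[20] deliver 0→2 → ∅
[21] deliver 2→3 → N3(back v2 [y])
[22] deliver 3→2 → N2(prim v2 [y])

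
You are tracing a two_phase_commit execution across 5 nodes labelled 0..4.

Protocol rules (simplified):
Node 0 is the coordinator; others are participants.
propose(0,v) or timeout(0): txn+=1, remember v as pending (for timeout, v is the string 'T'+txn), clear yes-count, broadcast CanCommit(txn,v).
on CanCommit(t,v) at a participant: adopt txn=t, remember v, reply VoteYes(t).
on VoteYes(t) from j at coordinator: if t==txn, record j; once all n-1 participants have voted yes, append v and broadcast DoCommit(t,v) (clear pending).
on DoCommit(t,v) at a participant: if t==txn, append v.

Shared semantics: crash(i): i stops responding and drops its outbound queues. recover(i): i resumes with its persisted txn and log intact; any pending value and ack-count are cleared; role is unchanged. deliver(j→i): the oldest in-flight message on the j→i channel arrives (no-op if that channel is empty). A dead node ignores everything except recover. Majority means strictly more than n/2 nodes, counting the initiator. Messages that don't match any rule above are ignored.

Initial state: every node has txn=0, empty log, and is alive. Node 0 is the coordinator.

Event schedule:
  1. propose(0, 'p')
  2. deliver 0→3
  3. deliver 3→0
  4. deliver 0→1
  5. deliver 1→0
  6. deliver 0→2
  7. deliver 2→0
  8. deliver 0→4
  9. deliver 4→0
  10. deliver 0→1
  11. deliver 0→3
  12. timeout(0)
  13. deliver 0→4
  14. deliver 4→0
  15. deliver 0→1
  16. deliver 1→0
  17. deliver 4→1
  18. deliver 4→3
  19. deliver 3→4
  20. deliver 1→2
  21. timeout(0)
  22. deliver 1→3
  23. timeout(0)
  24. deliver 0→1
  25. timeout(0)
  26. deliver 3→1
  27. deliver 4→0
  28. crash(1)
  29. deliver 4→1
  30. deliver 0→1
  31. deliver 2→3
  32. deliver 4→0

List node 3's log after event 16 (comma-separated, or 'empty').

p

[1] propose(0,'p') → N0(coor t1 [-])
[2] deliver 0→3 → N3(part t1 [-])
[3] deliver 3→0 → ∅
[4] deliver 0→1 → N1(part t1 [-])
[5] deliver 1→0 → ∅
[6] deliver 0→2 → N2(part t1 [-])
[7] deliver 2→0 → ∅
[8] deliver 0→4 → N4(part t1 [-])
[9] deliver 4→0 → N0(coor t1 [p])
[10] deliver 0→1 → N1(part t1 [p])
[11] deliver 0→3 → N3(part t1 [p])
[12] timeout(0) → N0(coor t2 [p])
[13] deliver 0→4 → N4(part t1 [p])
[14] deliver 4→0 → ∅
[15] deliver 0→1 → N1(part t2 [p])
[16] deliver 1→0 → ∅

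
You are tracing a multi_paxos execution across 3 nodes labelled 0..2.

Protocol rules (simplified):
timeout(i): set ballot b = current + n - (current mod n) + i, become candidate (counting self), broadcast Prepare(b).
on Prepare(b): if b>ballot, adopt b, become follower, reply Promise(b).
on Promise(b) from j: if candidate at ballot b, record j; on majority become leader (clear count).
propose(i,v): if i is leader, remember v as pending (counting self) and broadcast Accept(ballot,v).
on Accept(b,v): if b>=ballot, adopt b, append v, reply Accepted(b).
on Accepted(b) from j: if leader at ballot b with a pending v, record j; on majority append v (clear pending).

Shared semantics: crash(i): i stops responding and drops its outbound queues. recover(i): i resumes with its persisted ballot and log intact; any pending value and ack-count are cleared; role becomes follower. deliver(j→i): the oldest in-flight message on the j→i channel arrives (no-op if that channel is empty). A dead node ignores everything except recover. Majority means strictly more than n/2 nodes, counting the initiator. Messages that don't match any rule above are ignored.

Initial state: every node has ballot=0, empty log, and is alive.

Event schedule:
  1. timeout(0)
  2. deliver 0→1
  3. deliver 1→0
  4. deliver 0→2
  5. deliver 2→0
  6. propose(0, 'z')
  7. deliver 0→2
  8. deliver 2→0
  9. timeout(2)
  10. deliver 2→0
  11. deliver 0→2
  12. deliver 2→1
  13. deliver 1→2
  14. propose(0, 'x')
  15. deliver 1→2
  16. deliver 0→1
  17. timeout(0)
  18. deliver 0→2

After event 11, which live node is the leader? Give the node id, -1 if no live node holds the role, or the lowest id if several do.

2

[1] timeout(0) → N0(cand b3 [-])
[2] deliver 0→1 → N1(foll b3 [-])
[3] deliver 1→0 → N0(lead b3 [-])
[4] deliver 0→2 → N2(foll b3 [-])
[5] deliver 2→0 → ∅
[6] propose(0,'z') → ∅
[7] deliver 0→2 → N2(foll b3 [z])
[8] deliver 2→0 → N0(lead b3 [z])
[9] timeout(2) → N2(cand b8 [z])
[10] deliver 2→0 → N0(foll b8 [z])
[11] deliver 0→2 → N2(lead b8 [z])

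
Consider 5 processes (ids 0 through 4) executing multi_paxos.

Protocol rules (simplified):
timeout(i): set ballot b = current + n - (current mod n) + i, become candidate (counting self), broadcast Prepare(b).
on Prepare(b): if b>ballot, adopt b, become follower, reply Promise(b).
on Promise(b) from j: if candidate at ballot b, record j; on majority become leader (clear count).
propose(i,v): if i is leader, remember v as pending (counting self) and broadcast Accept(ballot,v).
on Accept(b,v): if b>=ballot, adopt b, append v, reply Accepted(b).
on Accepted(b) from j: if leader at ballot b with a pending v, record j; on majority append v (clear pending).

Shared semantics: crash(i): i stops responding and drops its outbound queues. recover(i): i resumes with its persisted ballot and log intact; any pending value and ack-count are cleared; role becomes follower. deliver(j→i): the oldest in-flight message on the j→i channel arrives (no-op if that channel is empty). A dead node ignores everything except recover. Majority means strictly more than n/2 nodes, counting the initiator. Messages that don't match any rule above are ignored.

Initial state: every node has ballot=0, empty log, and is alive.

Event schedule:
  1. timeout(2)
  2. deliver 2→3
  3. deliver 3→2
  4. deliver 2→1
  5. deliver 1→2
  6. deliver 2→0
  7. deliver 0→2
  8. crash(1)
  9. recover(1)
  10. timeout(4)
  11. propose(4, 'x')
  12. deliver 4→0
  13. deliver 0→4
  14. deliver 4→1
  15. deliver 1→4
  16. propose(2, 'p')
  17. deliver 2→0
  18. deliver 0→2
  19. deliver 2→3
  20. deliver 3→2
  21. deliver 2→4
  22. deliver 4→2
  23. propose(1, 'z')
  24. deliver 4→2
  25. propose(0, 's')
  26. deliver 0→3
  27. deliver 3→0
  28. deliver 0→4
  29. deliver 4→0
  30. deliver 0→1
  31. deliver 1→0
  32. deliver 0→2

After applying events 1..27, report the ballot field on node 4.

9

[1] timeout(2) → N2(cand b7 [-])
[2] deliver 2→3 → N3(foll b7 [-])
[3] deliver 3→2 → ∅
[4] deliver 2→1 → N1(foll b7 [-])
[5] deliver 1→2 → N2(lead b7 [-])
[6] deliver 2→0 → N0(foll b7 [-])
[7] deliver 0→2 → ∅
[8] crash(1) → N1(✗foll b7 [-])
[9] recover(1) → N1(foll b7 [-])
[10] timeout(4) → N4(cand b9 [-])
[11] propose(4,'x') → ∅
[12] deliver 4→0 → N0(foll b9 [-])
[13] deliver 0→4 → ∅
[14] deliver 4→1 → N1(foll b9 [-])
[15] deliver 1→4 → N4(lead b9 [-])
[16] propose(2,'p') → ∅
[17] deliver 2→0 → ∅
[18] deliver 0→2 → ∅
[19] deliver 2→3 → N3(foll b7 [p])
[20] deliver 3→2 → ∅
[21] deliver 2→4 → ∅
[22] deliver 4→2 → N2(foll b9 [-])
[23] propose(1,'z') → ∅
[24] deliver 4→2 → ∅
[25] propose(0,'s') → ∅
[26] deliver 0→3 → ∅
[27] deliver 3→0 → ∅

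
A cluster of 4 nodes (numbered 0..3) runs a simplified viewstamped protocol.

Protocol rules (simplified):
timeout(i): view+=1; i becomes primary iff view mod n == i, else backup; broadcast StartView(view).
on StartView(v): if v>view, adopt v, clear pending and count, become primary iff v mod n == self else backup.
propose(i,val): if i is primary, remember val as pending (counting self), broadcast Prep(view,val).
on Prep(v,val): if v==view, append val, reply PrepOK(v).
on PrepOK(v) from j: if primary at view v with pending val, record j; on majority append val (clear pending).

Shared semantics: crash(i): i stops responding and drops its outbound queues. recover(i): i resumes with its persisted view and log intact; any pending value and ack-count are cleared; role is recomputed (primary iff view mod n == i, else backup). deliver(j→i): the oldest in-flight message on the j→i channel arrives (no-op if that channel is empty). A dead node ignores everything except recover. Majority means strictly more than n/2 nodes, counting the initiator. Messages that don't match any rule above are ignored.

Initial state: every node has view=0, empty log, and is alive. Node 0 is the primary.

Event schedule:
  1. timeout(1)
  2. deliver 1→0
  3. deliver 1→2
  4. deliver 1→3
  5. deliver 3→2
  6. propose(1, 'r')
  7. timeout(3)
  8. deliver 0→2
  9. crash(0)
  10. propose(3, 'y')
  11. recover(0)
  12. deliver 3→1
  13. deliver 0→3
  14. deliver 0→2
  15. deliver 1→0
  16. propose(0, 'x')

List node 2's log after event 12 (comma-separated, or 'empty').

empty

step 1 timeout(1): 1={prim,v=1,log=-}
step 2 deliver 1→0: 0={back,v=1,log=-}
step 3 deliver 1→2: 2={back,v=1,log=-}
step 4 deliver 1→3: 3={back,v=1,log=-}
step 5 deliver 3→2: —
step 6 propose(1,'r'): —
step 7 timeout(3): 3={back,v=2,log=-}
step 8 deliver 0→2: —
step 9 crash(0): 0={✗back,v=1,log=-}
step 10 propose(3,'y'): —
step 11 recover(0): 0={back,v=1,log=-}
step 12 deliver 3→1: 1={back,v=2,log=-}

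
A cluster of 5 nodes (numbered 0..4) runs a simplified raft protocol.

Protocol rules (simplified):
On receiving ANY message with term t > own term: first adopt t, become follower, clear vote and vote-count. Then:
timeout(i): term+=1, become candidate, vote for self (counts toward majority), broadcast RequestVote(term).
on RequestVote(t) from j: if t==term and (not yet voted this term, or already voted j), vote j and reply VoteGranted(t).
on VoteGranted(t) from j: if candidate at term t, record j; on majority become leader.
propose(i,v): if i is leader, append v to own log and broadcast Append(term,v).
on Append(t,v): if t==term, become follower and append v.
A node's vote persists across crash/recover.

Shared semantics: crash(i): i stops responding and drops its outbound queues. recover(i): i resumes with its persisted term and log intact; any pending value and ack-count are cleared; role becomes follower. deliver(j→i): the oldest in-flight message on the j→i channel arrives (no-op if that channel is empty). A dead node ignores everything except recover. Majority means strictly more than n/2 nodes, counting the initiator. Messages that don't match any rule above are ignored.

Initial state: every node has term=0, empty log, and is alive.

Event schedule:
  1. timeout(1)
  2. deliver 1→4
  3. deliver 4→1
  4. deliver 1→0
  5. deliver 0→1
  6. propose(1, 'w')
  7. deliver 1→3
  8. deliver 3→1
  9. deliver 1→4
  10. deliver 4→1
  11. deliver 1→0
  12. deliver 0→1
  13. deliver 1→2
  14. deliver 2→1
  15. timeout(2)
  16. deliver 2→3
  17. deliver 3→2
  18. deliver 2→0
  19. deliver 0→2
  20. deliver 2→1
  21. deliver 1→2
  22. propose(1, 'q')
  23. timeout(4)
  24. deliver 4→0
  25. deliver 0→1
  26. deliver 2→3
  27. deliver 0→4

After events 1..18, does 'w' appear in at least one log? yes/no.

e1 timeout(1): 1[cand,t=1,-]
e2 deliver 1→4: 4[foll,t=1,-]
e3 deliver 4→1: ·
e4 deliver 1→0: 0[foll,t=1,-]
e5 deliver 0→1: 1[lead,t=1,-]
e6 propose(1,'w'): 1[lead,t=1,w]
e7 deliver 1→3: 3[foll,t=1,-]
e8 deliver 3→1: ·
e9 deliver 1→4: 4[foll,t=1,w]
e10 deliver 4→1: ·
e11 deliver 1→0: 0[foll,t=1,w]
e12 deliver 0→1: ·
e13 deliver 1→2: 2[foll,t=1,-]
e14 deliver 2→1: ·
e15 timeout(2): 2[cand,t=2,-]
e16 deliver 2→3: 3[foll,t=2,-]
e17 deliver 3→2: ·
e18 deliver 2→0: 0[foll,t=2,w]

yes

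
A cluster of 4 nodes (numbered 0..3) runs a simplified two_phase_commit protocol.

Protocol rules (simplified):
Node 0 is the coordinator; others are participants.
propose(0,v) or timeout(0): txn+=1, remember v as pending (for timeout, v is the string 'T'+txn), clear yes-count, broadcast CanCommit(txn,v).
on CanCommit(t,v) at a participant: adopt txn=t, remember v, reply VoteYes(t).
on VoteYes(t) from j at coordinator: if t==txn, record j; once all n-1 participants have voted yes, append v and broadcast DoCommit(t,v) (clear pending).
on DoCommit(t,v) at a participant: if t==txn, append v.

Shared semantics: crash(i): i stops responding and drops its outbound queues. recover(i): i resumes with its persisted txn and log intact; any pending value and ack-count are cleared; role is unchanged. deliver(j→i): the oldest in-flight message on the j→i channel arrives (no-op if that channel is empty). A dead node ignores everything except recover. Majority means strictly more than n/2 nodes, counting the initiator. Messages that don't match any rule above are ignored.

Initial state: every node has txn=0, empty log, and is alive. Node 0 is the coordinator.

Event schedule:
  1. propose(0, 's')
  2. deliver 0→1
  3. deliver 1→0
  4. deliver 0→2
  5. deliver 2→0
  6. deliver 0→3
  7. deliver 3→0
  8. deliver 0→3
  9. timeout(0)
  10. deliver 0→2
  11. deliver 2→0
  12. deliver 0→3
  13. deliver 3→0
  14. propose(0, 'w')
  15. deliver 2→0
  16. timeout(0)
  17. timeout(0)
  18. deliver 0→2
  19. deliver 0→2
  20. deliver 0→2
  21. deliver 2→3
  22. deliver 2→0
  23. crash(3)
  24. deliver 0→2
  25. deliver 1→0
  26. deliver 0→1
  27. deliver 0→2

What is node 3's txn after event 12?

2

step 1 propose(0,'s'): 0={coor,t=1,log=-}
step 2 deliver 0→1: 1={part,t=1,log=-}
step 3 deliver 1→0: —
step 4 deliver 0→2: 2={part,t=1,log=-}
step 5 deliver 2→0: —
step 6 deliver 0→3: 3={part,t=1,log=-}
step 7 deliver 3→0: 0={coor,t=1,log=s}
step 8 deliver 0→3: 3={part,t=1,log=s}
step 9 timeout(0): 0={coor,t=2,log=s}
step 10 deliver 0→2: 2={part,t=1,log=s}
step 11 deliver 2→0: —
step 12 deliver 0→3: 3={part,t=2,log=s}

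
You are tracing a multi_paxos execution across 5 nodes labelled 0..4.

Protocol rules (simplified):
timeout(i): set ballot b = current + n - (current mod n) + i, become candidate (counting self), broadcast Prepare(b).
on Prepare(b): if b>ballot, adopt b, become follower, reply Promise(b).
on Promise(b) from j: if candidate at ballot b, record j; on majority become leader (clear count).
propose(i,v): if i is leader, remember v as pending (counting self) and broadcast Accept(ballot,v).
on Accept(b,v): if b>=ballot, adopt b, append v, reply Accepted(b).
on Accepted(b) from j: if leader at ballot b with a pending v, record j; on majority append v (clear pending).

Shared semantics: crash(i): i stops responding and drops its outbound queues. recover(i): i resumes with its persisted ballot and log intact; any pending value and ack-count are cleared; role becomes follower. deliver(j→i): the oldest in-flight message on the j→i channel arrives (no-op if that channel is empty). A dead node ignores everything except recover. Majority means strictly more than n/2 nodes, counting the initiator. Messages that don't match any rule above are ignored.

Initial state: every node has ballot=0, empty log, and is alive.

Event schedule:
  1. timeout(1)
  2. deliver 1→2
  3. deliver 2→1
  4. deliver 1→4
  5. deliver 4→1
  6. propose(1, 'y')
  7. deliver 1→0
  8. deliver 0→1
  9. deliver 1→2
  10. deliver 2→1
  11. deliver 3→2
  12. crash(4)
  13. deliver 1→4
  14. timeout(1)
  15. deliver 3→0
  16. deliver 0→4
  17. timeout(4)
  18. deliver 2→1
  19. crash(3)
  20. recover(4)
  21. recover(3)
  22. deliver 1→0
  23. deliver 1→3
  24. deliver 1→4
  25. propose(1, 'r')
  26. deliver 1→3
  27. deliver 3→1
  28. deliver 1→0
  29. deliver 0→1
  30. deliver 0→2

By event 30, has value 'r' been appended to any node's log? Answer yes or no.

no

after 1 — timeout(1): n1:cand/b6/[-]
after 2 — deliver 1→2: n2:foll/b6/[-]
after 3 — deliver 2→1: ·
after 4 — deliver 1→4: n4:foll/b6/[-]
after 5 — deliver 4→1: n1:lead/b6/[-]
after 6 — propose(1,'y'): ·
after 7 — deliver 1→0: n0:foll/b6/[-]
after 8 — deliver 0→1: ·
after 9 — deliver 1→2: n2:foll/b6/[y]
after 10 — deliver 2→1: ·
after 11 — deliver 3→2: ·
after 12 — crash(4): n4:✗foll/b6/[-]
after 13 — deliver 1→4: ·
after 14 — timeout(1): n1:cand/b11/[-]
after 15 — deliver 3→0: ·
after 16 — deliver 0→4: ·
after 17 — timeout(4): ·
after 18 — deliver 2→1: ·
after 19 — crash(3): n3:✗foll/b0/[-]
after 20 — recover(4): n4:foll/b6/[-]
after 21 — recover(3): n3:foll/b0/[-]
after 22 — deliver 1→0: n0:foll/b6/[y]
after 23 — deliver 1→3: n3:foll/b6/[-]
after 24 — deliver 1→4: n4:foll/b6/[y]
after 25 — propose(1,'r'): ·
after 26 — deliver 1→3: n3:foll/b6/[y]
after 27 — deliver 3→1: ·
after 28 — deliver 1→0: n0:foll/b11/[y]
after 29 — deliver 0→1: ·
after 30 — deliver 0→2: ·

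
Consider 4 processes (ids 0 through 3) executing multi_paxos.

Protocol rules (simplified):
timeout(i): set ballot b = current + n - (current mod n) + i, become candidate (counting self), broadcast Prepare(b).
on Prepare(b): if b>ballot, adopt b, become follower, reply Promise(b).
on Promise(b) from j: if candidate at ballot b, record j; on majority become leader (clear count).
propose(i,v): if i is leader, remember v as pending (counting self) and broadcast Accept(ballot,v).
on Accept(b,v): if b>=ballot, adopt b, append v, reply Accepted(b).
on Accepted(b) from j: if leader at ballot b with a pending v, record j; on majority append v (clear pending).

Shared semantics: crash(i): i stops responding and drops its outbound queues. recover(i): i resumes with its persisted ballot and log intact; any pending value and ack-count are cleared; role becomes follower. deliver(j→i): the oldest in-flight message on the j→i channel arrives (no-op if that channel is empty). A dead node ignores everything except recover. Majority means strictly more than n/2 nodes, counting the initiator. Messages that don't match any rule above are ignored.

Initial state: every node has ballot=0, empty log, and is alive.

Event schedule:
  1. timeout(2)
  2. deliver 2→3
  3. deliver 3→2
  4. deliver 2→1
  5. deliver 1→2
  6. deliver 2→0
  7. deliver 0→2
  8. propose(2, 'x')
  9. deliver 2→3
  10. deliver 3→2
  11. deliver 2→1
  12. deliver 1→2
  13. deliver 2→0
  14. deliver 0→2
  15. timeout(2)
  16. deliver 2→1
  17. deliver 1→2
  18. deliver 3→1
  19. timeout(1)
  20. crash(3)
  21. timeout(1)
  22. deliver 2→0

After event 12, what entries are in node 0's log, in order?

empty

step 1 timeout(2): 2={cand,b=6,log=-}
step 2 deliver 2→3: 3={foll,b=6,log=-}
step 3 deliver 3→2: —
step 4 deliver 2→1: 1={foll,b=6,log=-}
step 5 deliver 1→2: 2={lead,b=6,log=-}
step 6 deliver 2→0: 0={foll,b=6,log=-}
step 7 deliver 0→2: —
step 8 propose(2,'x'): —
step 9 deliver 2→3: 3={foll,b=6,log=x}
step 10 deliver 3→2: —
step 11 deliver 2→1: 1={foll,b=6,log=x}
step 12 deliver 1→2: 2={lead,b=6,log=x}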